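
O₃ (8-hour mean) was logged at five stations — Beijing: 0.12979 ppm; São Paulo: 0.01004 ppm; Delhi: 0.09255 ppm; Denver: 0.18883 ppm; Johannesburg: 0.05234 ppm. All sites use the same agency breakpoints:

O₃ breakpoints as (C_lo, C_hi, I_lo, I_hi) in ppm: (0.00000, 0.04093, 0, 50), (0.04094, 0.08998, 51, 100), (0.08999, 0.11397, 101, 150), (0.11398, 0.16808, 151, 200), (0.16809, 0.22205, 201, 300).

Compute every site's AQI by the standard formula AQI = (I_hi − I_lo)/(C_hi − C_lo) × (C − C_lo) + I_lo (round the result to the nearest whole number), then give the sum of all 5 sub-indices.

Beijing 0.12979: bracket 0.11398–0.16808 → index 151–200; slope 49/0.05410, offset 0.01581.
AQI = 151 + 49/0.05410·0.01581 ≈ 165.32 ⇒ 165.
São Paulo: row 0.00000–0.04093 (AQI 0–50). (50−0)·(0.01004−0.00000)/(0.04093−0.00000) + 0 = 50·0.01004/0.04093 + 0 ≈ 12.26 → 12.
Delhi: row 0.08999–0.11397 (AQI 101–150). (150−101)·(0.09255−0.08999)/(0.11397−0.08999) + 101 = 49·0.00256/0.02398 + 101 ≈ 106.23 → 106.
Denver 0.18883: bracket 0.16809–0.22205 → index 201–300; slope 99/0.05396, offset 0.02074.
AQI = 201 + 99/0.05396·0.02074 ≈ 239.05 ⇒ 239.
Johannesburg: 0.05234 lies in 0.04094–0.08998, so I_lo=51, I_hi=100, C_lo=0.04094, C_hi=0.08998.
(100−51)/(0.08998−0.04094) × (0.05234−0.04094) + 51 = 49/0.04904 × 0.01140 + 51 ≈ 62.39 → 62.
AQIs: Beijing=165, São Paulo=12, Delhi=106, Denver=239, Johannesburg=62. Sum = 165 + 12 + 106 + 239 + 62 = 584.

584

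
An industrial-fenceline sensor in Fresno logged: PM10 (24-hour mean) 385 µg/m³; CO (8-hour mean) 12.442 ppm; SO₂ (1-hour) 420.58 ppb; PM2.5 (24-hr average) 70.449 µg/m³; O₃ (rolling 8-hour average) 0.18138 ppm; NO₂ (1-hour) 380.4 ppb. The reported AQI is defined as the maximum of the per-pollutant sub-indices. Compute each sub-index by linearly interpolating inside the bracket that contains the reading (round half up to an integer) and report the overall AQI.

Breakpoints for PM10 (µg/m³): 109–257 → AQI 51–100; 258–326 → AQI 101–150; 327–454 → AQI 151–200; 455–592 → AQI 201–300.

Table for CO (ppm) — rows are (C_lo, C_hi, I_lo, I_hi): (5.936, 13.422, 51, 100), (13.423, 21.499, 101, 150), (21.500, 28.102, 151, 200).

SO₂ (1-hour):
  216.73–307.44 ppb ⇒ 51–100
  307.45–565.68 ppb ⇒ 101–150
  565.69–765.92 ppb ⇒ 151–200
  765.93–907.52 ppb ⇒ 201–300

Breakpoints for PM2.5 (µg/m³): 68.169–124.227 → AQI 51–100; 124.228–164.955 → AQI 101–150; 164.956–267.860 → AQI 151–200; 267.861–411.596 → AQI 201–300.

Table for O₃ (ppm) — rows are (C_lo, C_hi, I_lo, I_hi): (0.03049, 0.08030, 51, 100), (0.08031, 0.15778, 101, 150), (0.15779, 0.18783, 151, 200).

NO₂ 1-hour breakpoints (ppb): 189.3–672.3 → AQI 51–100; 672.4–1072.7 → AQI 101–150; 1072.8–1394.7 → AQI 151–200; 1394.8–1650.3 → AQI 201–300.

189

PM10: 385 lies in 327–454, so I_lo=151, I_hi=200, C_lo=327, C_hi=454.
(200−151)/(454−327) × (385−327) + 151 = 49/127 × 58 + 151 ≈ 173.38 → 173.
CO 12.442: bracket 5.936–13.422 → index 51–100; slope 49/7.486, offset 6.506.
AQI = 51 + 49/7.486·6.506 ≈ 93.59 ⇒ 94.
SO₂: 420.58 ∈ [307.45, 565.68] ↔ index [101, 150].
101 + (420.58−307.45)·(150−101)/(565.68−307.45) = 101 + 113.13·49/258.23 ≈ 122.47, so AQI = 122.
PM2.5: 70.449 ∈ [68.169, 124.227] ↔ index [51, 100].
51 + (70.449−68.169)·(100−51)/(124.227−68.169) = 51 + 2.280·49/56.058 ≈ 52.99, so AQI = 53.
O₃: row 0.15779–0.18783 (AQI 151–200). (200−151)·(0.18138−0.15779)/(0.18783−0.15779) + 151 = 49·0.02359/0.03004 + 151 ≈ 189.48 → 189.
NO₂: 380.4 lies in 189.3–672.3, so I_lo=51, I_hi=100, C_lo=189.3, C_hi=672.3.
(100−51)/(672.3−189.3) × (380.4−189.3) + 51 = 49/483.0 × 191.1 + 51 ≈ 70.39 → 70.
Sub-indices: PM10→173, CO→94, SO₂→122, PM2.5→53, O₃→189, NO₂→70. Overall AQI = max = 189; dominant pollutant is O₃.
AQI 189: Unhealthy.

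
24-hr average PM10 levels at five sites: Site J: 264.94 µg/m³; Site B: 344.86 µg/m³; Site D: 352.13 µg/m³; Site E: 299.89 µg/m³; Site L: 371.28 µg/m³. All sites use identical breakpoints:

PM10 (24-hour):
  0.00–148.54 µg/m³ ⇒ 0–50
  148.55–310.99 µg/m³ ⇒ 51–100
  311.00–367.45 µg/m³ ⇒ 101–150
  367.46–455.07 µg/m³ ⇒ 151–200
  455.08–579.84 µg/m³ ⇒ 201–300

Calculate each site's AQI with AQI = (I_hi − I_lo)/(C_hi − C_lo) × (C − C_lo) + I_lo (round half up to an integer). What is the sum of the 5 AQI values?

Site J: row 148.55–310.99 (AQI 51–100). (100−51)·(264.94−148.55)/(310.99−148.55) + 51 = 49·116.39/162.44 + 51 ≈ 86.11 → 86.
Site B: 344.86 lies in 311.00–367.45, so I_lo=101, I_hi=150, C_lo=311.00, C_hi=367.45.
(150−101)/(367.45−311.00) × (344.86−311.00) + 101 = 49/56.45 × 33.86 + 101 ≈ 130.39 → 130.
Site D: 352.13 ∈ [311.00, 367.45] ↔ index [101, 150].
101 + (352.13−311.00)·(150−101)/(367.45−311.00) = 101 + 41.13·49/56.45 ≈ 136.70, so AQI = 137.
Site E: 299.89 ∈ [148.55, 310.99] ↔ index [51, 100].
51 + (299.89−148.55)·(100−51)/(310.99−148.55) = 51 + 151.34·49/162.44 ≈ 96.65, so AQI = 97.
Site L 371.28: bracket 367.46–455.07 → index 151–200; slope 49/87.61, offset 3.82.
AQI = 151 + 49/87.61·3.82 ≈ 153.14 ⇒ 153.
AQIs: Site J=86, Site B=130, Site D=137, Site E=97, Site L=153. Sum = 86 + 130 + 137 + 97 + 153 = 603.

603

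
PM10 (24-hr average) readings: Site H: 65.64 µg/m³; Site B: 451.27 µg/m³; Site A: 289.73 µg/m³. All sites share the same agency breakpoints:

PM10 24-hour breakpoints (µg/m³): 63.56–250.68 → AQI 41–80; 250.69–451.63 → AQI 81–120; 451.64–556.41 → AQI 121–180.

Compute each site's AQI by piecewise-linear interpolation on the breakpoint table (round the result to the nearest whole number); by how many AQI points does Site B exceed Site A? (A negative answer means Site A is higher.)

Site H 65.64: bracket 63.56–250.68 → index 41–80; slope 39/187.12, offset 2.08.
AQI = 41 + 39/187.12·2.08 ≈ 41.43 ⇒ 41.
Site B: 451.27 ∈ [250.69, 451.63] ↔ index [81, 120].
81 + (451.27−250.69)·(120−81)/(451.63−250.69) = 81 + 200.58·39/200.94 ≈ 119.93, so AQI = 120.
Site A 289.73: bracket 250.69–451.63 → index 81–120; slope 39/200.94, offset 39.04.
AQI = 81 + 39/200.94·39.04 ≈ 88.58 ⇒ 89.
AQIs: Site H=41, Site B=120, Site A=89. Site B (120) − Site A (89) = 31.

31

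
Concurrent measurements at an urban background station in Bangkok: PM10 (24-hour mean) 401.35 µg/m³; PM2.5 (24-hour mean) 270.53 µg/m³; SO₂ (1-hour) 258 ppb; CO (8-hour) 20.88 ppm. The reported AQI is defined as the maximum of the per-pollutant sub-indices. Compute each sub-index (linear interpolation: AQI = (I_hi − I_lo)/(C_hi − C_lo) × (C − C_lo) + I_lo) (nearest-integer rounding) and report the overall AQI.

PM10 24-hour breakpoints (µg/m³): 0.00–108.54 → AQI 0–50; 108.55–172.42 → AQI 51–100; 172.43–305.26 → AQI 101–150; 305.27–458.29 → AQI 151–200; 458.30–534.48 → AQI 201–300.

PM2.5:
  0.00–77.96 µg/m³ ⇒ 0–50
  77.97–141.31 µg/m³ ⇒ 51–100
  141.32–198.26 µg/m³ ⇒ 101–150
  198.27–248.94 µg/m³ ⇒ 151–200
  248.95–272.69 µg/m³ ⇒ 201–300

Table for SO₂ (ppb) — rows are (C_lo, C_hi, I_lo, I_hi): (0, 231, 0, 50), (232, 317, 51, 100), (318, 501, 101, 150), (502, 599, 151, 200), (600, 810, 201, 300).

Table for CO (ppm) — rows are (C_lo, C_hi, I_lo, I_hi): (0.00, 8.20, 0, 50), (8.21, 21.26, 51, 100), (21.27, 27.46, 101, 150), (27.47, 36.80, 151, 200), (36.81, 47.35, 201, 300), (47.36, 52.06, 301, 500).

291

PM10: 401.35 ∈ [305.27, 458.29] ↔ index [151, 200].
151 + (401.35−305.27)·(200−151)/(458.29−305.27) = 151 + 96.08·49/153.02 ≈ 181.77, so AQI = 182.
PM2.5: 270.53 lies in 248.95–272.69, so I_lo=201, I_hi=300, C_lo=248.95, C_hi=272.69.
(300−201)/(272.69−248.95) × (270.53−248.95) + 201 = 99/23.74 × 21.58 + 201 ≈ 290.99 → 291.
SO₂: 258 lies in 232–317, so I_lo=51, I_hi=100, C_lo=232, C_hi=317.
(100−51)/(317−232) × (258−232) + 51 = 49/85 × 26 + 51 ≈ 65.99 → 66.
CO: 20.88 ∈ [8.21, 21.26] ↔ index [51, 100].
51 + (20.88−8.21)·(100−51)/(21.26−8.21) = 51 + 12.67·49/13.05 ≈ 98.57, so AQI = 99.
Sub-indices: PM10→182, PM2.5→291, SO₂→66, CO→99. Overall AQI = max = 291; dominant pollutant is PM2.5.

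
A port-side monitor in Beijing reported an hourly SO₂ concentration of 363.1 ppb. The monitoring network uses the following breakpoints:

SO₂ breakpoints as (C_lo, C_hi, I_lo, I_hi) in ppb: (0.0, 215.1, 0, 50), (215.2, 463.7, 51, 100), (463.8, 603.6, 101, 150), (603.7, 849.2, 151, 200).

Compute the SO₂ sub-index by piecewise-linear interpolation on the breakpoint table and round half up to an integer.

80

SO₂: row 215.2–463.7 (AQI 51–100). (100−51)·(363.1−215.2)/(463.7−215.2) + 51 = 49·147.9/248.5 + 51 ≈ 80.16 → 80.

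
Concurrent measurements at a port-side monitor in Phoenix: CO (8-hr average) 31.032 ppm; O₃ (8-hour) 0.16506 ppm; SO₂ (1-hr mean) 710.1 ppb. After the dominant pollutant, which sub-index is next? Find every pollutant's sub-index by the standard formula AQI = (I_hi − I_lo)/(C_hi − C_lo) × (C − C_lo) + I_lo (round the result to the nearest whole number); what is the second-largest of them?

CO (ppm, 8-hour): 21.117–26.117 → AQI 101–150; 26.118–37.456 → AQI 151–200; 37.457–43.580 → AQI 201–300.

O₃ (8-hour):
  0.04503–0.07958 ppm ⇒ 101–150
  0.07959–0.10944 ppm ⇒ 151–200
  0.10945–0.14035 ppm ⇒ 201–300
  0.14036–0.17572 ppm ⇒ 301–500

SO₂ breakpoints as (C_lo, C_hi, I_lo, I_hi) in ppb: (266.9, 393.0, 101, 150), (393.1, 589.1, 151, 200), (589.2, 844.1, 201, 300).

248

CO: row 26.118–37.456 (AQI 151–200). (200−151)·(31.032−26.118)/(37.456−26.118) + 151 = 49·4.914/11.338 + 151 ≈ 172.24 → 172.
O₃: 0.16506 ∈ [0.14036, 0.17572] ↔ index [301, 500].
301 + (0.16506−0.14036)·(500−301)/(0.17572−0.14036) = 301 + 0.02470·199/0.03536 ≈ 440.01, so AQI = 440.
SO₂: row 589.2–844.1 (AQI 201–300). (300−201)·(710.1−589.2)/(844.1−589.2) + 201 = 99·120.9/254.9 + 201 ≈ 247.96 → 248.
Sub-indices: CO→172, O₃→440, SO₂→248. Ranked high→low: 440, 248, 172. Second-highest sub-index = 248.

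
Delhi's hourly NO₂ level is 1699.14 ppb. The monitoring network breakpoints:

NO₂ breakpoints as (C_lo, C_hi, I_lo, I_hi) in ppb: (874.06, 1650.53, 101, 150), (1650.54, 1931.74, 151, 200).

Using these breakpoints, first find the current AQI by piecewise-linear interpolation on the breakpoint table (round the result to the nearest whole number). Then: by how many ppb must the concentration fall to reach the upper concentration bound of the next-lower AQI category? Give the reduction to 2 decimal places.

NO₂: 1699.14 ∈ [1650.54, 1931.74] ↔ index [151, 200].
151 + (1699.14−1650.54)·(200−151)/(1931.74−1650.54) = 151 + 48.60·49/281.20 ≈ 159.47, so AQI = 159.
Current AQI 159 is in the Unhealthy range (151–200). The next-lower category tops out at AQI 150, whose upper concentration bound is 1650.53 ppb.
Reduction needed = 1699.14 − 1650.53 = 48.61 ppb.

48.61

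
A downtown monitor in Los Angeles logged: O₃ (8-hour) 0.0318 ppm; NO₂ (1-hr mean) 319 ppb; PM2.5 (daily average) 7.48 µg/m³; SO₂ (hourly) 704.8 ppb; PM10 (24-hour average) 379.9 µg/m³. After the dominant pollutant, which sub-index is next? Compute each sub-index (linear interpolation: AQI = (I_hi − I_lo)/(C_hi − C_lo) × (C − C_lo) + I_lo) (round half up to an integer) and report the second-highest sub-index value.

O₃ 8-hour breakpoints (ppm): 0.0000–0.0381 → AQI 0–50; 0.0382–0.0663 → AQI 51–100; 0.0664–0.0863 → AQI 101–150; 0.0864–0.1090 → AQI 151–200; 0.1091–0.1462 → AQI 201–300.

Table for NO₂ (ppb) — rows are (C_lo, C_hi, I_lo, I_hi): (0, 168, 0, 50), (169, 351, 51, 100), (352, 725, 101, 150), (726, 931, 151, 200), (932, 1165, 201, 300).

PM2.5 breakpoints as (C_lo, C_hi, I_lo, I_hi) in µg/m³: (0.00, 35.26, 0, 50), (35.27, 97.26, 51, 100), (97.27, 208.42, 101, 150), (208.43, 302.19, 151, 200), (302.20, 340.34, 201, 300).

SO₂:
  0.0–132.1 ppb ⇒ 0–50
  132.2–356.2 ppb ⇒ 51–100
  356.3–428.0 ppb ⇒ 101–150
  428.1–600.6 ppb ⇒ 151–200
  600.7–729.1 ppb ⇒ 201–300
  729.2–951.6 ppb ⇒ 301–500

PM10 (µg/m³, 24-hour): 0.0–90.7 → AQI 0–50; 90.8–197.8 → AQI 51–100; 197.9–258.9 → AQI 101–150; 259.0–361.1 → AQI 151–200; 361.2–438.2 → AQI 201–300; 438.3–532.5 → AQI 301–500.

O₃: 0.0318 ∈ [0.0000, 0.0381] ↔ index [0, 50].
0 + (0.0318−0.0000)·(50−0)/(0.0381−0.0000) = 0 + 0.0318·50/0.0381 ≈ 41.73, so AQI = 42.
NO₂: row 169–351 (AQI 51–100). (100−51)·(319−169)/(351−169) + 51 = 49·150/182 + 51 ≈ 91.38 → 91.
PM2.5: row 0.00–35.26 (AQI 0–50). (50−0)·(7.48−0.00)/(35.26−0.00) + 0 = 50·7.48/35.26 + 0 ≈ 10.61 → 11.
SO₂: 704.8 lies in 600.7–729.1, so I_lo=201, I_hi=300, C_lo=600.7, C_hi=729.1.
(300−201)/(729.1−600.7) × (704.8−600.7) + 201 = 99/128.4 × 104.1 + 201 ≈ 281.26 → 281.
PM10: row 361.2–438.2 (AQI 201–300). (300−201)·(379.9−361.2)/(438.2−361.2) + 201 = 99·18.7/77.0 + 201 ≈ 225.04 → 225.
Sub-indices: O₃→42, NO₂→91, PM2.5→11, SO₂→281, PM10→225. Ranked high→low: 281, 225, 91, 42, 11. Second-highest sub-index = 225.

225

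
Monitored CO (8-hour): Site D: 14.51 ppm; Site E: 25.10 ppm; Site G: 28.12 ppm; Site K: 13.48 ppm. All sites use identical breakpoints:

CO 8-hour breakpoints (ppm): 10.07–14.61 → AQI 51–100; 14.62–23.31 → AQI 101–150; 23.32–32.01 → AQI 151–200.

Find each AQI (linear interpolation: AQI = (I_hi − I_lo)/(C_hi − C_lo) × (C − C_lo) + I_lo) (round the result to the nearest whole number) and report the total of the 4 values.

Site D 14.51: bracket 10.07–14.61 → index 51–100; slope 49/4.54, offset 4.44.
AQI = 51 + 49/4.54·4.44 ≈ 98.92 ⇒ 99.
Site E: row 23.32–32.01 (AQI 151–200). (200−151)·(25.10−23.32)/(32.01−23.32) + 151 = 49·1.78/8.69 + 151 ≈ 161.04 → 161.
Site G: 28.12 ∈ [23.32, 32.01] ↔ index [151, 200].
151 + (28.12−23.32)·(200−151)/(32.01−23.32) = 151 + 4.80·49/8.69 ≈ 178.07, so AQI = 178.
Site K: row 10.07–14.61 (AQI 51–100). (100−51)·(13.48−10.07)/(14.61−10.07) + 51 = 49·3.41/4.54 + 51 ≈ 87.80 → 88.
AQIs: Site D=99, Site E=161, Site G=178, Site K=88. Sum = 99 + 161 + 178 + 88 = 526.

526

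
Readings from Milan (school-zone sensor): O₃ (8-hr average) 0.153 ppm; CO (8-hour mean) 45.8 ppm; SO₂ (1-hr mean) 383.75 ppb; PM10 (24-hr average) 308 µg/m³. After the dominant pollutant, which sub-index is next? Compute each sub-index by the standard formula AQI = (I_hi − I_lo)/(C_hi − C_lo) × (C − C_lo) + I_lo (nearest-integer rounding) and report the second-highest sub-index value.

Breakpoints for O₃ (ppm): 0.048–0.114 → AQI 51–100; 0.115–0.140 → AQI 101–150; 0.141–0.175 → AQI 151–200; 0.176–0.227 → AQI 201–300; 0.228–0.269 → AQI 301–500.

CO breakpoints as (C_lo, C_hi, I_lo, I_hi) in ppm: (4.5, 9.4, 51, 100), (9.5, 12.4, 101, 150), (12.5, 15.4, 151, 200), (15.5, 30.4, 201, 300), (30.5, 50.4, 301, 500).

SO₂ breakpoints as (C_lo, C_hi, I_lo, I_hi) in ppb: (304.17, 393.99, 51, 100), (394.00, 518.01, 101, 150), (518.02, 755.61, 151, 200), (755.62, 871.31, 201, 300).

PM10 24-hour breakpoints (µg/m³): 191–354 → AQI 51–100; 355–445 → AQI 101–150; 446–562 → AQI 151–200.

168

O₃: 0.153 lies in 0.141–0.175, so I_lo=151, I_hi=200, C_lo=0.141, C_hi=0.175.
(200−151)/(0.175−0.141) × (0.153−0.141) + 151 = 49/0.034 × 0.012 + 151 ≈ 168.29 → 168.
CO: 45.8 lies in 30.5–50.4, so I_lo=301, I_hi=500, C_lo=30.5, C_hi=50.4.
(500−301)/(50.4−30.5) × (45.8−30.5) + 301 = 199/19.9 × 15.3 + 301 ≈ 454.00 → 454.
SO₂: row 304.17–393.99 (AQI 51–100). (100−51)·(383.75−304.17)/(393.99−304.17) + 51 = 49·79.58/89.82 + 51 ≈ 94.41 → 94.
PM10: row 191–354 (AQI 51–100). (100−51)·(308−191)/(354−191) + 51 = 49·117/163 + 51 ≈ 86.17 → 86.
Sub-indices: O₃→168, CO→454, SO₂→94, PM10→86. Ranked high→low: 454, 168, 94, 86. Second-highest sub-index = 168.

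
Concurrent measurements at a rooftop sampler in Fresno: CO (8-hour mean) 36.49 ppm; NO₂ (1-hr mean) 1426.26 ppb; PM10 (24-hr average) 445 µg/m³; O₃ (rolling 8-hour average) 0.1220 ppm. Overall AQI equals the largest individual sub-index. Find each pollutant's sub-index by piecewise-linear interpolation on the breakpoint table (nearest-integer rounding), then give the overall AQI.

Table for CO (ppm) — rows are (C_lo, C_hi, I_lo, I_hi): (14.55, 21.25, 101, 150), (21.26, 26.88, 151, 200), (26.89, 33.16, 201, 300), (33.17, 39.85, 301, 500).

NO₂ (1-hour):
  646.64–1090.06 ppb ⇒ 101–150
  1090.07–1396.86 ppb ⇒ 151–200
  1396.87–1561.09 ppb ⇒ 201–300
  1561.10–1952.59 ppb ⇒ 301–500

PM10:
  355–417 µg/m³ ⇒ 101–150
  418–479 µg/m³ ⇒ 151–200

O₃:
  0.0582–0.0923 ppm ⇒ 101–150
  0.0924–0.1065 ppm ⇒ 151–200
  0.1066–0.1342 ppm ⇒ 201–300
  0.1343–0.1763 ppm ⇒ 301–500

CO: 36.49 lies in 33.17–39.85, so I_lo=301, I_hi=500, C_lo=33.17, C_hi=39.85.
(500−301)/(39.85−33.17) × (36.49−33.17) + 301 = 199/6.68 × 3.32 + 301 ≈ 399.90 → 400.
NO₂: 1426.26 ∈ [1396.87, 1561.09] ↔ index [201, 300].
201 + (1426.26−1396.87)·(300−201)/(1561.09−1396.87) = 201 + 29.39·99/164.22 ≈ 218.72, so AQI = 219.
PM10: 445 lies in 418–479, so I_lo=151, I_hi=200, C_lo=418, C_hi=479.
(200−151)/(479−418) × (445−418) + 151 = 49/61 × 27 + 151 ≈ 172.69 → 173.
O₃ 0.1220: bracket 0.1066–0.1342 → index 201–300; slope 99/0.0276, offset 0.0154.
AQI = 201 + 99/0.0276·0.0154 ≈ 256.24 ⇒ 256.
Sub-indices: CO→400, NO₂→219, PM10→173, O₃→256. Overall AQI = max = 400; dominant pollutant is CO.
AQI 400: Hazardous.

400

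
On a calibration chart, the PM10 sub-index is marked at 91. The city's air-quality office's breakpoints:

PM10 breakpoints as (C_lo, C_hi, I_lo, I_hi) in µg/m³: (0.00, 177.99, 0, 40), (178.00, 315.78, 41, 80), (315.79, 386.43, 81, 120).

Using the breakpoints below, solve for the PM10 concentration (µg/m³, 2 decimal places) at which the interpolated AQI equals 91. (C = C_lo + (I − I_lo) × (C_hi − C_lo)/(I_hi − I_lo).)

AQI 91 lies in the 81–120 band, which corresponds to 315.79–386.43 µg/m³.
C = 315.79 + (91−81)×(386.43−315.79)/(120−81) = 315.79 + 10×70.64/39 ≈ 333.9028 µg/m³ → 333.90 µg/m³ to 2 dp.

333.90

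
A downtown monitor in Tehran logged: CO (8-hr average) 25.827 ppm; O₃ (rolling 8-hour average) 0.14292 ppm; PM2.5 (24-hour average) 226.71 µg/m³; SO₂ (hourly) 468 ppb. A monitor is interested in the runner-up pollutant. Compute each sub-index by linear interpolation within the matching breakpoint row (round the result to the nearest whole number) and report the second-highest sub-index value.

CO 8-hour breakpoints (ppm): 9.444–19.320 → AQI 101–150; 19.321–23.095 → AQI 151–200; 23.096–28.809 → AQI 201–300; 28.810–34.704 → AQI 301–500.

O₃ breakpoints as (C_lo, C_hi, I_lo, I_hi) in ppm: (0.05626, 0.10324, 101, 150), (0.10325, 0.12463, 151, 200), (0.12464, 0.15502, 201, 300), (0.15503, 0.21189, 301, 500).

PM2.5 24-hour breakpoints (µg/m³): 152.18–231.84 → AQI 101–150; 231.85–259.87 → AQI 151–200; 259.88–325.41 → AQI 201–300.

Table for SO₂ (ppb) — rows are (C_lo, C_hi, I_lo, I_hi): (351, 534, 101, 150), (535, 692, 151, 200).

CO: row 23.096–28.809 (AQI 201–300). (300−201)·(25.827−23.096)/(28.809−23.096) + 201 = 99·2.731/5.713 + 201 ≈ 248.33 → 248.
O₃ 0.14292: bracket 0.12464–0.15502 → index 201–300; slope 99/0.03038, offset 0.01828.
AQI = 201 + 99/0.03038·0.01828 ≈ 260.57 ⇒ 261.
PM2.5 226.71: bracket 152.18–231.84 → index 101–150; slope 49/79.66, offset 74.53.
AQI = 101 + 49/79.66·74.53 ≈ 146.84 ⇒ 147.
SO₂: 468 lies in 351–534, so I_lo=101, I_hi=150, C_lo=351, C_hi=534.
(150−101)/(534−351) × (468−351) + 101 = 49/183 × 117 + 101 ≈ 132.33 → 132.
Sub-indices: CO→248, O₃→261, PM2.5→147, SO₂→132. Ranked high→low: 261, 248, 147, 132. Second-highest sub-index = 248.

248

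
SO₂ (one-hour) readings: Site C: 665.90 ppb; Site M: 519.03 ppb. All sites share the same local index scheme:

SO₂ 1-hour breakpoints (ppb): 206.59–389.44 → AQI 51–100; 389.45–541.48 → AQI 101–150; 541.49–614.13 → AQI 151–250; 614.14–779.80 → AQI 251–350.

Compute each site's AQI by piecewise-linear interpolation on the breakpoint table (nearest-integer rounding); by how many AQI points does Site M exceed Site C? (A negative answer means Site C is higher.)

Site C: 665.90 lies in 614.14–779.80, so I_lo=251, I_hi=350, C_lo=614.14, C_hi=779.80.
(350−251)/(779.80−614.14) × (665.90−614.14) + 251 = 99/165.66 × 51.76 + 251 ≈ 281.93 → 282.
Site M 519.03: bracket 389.45–541.48 → index 101–150; slope 49/152.03, offset 129.58.
AQI = 101 + 49/152.03·129.58 ≈ 142.76 ⇒ 143.
AQIs: Site C=282, Site M=143. Site M (143) − Site C (282) = -139.

-139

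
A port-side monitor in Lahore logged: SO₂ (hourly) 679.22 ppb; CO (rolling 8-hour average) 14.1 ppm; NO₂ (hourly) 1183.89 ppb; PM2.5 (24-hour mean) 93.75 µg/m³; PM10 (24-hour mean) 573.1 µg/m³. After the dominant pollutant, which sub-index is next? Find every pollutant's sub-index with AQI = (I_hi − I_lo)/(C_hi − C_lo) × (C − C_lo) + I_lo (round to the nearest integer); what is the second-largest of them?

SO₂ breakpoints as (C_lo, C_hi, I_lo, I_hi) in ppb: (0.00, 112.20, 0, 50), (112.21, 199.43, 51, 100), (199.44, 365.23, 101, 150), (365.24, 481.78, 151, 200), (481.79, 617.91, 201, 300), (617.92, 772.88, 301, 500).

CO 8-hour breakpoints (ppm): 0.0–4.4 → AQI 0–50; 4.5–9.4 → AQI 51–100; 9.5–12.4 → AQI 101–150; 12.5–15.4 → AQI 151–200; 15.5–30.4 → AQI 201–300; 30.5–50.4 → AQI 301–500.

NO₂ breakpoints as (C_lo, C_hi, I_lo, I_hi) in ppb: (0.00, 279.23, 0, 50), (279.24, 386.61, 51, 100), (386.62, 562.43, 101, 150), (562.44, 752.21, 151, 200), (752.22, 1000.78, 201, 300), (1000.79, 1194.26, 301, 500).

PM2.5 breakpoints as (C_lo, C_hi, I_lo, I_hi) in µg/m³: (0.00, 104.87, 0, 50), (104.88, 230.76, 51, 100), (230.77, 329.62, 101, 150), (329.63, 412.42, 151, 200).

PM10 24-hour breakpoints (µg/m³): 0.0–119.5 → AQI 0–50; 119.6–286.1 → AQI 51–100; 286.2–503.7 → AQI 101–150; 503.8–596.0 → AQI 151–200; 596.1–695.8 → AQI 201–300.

380

SO₂: 679.22 lies in 617.92–772.88, so I_lo=301, I_hi=500, C_lo=617.92, C_hi=772.88.
(500−301)/(772.88−617.92) × (679.22−617.92) + 301 = 199/154.96 × 61.30 + 301 ≈ 379.72 → 380.
CO 14.1: bracket 12.5–15.4 → index 151–200; slope 49/2.9, offset 1.6.
AQI = 151 + 49/2.9·1.6 ≈ 178.03 ⇒ 178.
NO₂: 1183.89 lies in 1000.79–1194.26, so I_lo=301, I_hi=500, C_lo=1000.79, C_hi=1194.26.
(500−301)/(1194.26−1000.79) × (1183.89−1000.79) + 301 = 199/193.47 × 183.10 + 301 ≈ 489.33 → 489.
PM2.5 93.75: bracket 0.00–104.87 → index 0–50; slope 50/104.87, offset 93.75.
AQI = 0 + 50/104.87·93.75 ≈ 44.70 ⇒ 45.
PM10: 573.1 ∈ [503.8, 596.0] ↔ index [151, 200].
151 + (573.1−503.8)·(200−151)/(596.0−503.8) = 151 + 69.3·49/92.2 ≈ 187.83, so AQI = 188.
Sub-indices: SO₂→380, CO→178, NO₂→489, PM2.5→45, PM10→188. Ranked high→low: 489, 380, 188, 178, 45. Second-highest sub-index = 380.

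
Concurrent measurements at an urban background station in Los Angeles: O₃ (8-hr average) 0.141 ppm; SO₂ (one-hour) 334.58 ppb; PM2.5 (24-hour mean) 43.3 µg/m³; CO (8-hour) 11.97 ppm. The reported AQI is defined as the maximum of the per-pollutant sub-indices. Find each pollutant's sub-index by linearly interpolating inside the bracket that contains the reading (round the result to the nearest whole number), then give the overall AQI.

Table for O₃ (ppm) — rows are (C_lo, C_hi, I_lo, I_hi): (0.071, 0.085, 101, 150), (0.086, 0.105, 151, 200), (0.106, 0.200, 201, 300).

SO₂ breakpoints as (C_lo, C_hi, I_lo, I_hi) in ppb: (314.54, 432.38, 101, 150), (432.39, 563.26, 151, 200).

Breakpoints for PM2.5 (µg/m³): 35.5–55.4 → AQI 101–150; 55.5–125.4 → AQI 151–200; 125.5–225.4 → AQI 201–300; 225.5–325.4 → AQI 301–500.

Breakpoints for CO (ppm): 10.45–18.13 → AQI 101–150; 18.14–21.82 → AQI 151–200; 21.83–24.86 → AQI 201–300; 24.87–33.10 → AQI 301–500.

O₃: 0.141 ∈ [0.106, 0.200] ↔ index [201, 300].
201 + (0.141−0.106)·(300−201)/(0.200−0.106) = 201 + 0.035·99/0.094 ≈ 237.86, so AQI = 238.
SO₂ 334.58: bracket 314.54–432.38 → index 101–150; slope 49/117.84, offset 20.04.
AQI = 101 + 49/117.84·20.04 ≈ 109.33 ⇒ 109.
PM2.5: 43.3 ∈ [35.5, 55.4] ↔ index [101, 150].
101 + (43.3−35.5)·(150−101)/(55.4−35.5) = 101 + 7.8·49/19.9 ≈ 120.21, so AQI = 120.
CO 11.97: bracket 10.45–18.13 → index 101–150; slope 49/7.68, offset 1.52.
AQI = 101 + 49/7.68·1.52 ≈ 110.70 ⇒ 111.
Sub-indices: O₃→238, SO₂→109, PM2.5→120, CO→111. Overall AQI = max = 238; dominant pollutant is O₃.

238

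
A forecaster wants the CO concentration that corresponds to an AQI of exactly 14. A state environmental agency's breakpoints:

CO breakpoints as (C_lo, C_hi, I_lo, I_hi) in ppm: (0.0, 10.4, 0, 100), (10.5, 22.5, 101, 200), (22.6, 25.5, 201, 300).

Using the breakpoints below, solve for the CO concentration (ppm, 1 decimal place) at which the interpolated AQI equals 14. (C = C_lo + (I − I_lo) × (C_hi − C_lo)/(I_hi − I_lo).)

1.5

AQI 14 lies in the 0–100 band, which corresponds to 0.0–10.4 ppm.
C = 0.0 + (14−0)×(10.4−0.0)/(100−0) = 0.0 + 14×10.4/100 ≈ 1.456 ppm → 1.5 ppm to 1 dp.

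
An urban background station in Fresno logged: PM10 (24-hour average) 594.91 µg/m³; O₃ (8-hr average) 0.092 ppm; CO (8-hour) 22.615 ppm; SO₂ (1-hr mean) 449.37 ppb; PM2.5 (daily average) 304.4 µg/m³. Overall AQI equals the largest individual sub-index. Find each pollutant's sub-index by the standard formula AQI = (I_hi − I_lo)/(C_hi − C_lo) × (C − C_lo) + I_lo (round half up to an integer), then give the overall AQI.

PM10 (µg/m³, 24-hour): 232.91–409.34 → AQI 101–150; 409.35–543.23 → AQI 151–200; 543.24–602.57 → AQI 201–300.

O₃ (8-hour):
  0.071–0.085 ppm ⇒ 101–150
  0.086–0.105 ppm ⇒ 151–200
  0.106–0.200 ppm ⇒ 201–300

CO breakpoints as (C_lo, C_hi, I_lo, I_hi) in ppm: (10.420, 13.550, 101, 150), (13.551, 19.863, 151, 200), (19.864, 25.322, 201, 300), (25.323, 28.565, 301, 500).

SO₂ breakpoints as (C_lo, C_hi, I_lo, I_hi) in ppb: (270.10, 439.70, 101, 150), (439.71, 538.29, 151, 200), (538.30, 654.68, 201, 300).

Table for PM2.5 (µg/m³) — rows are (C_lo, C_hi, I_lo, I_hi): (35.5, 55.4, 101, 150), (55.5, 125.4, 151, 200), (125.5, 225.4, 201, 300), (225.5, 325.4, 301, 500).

458

PM10: 594.91 ∈ [543.24, 602.57] ↔ index [201, 300].
201 + (594.91−543.24)·(300−201)/(602.57−543.24) = 201 + 51.67·99/59.33 ≈ 287.22, so AQI = 287.
O₃: 0.092 ∈ [0.086, 0.105] ↔ index [151, 200].
151 + (0.092−0.086)·(200−151)/(0.105−0.086) = 151 + 0.006·49/0.019 ≈ 166.47, so AQI = 166.
CO: 22.615 lies in 19.864–25.322, so I_lo=201, I_hi=300, C_lo=19.864, C_hi=25.322.
(300−201)/(25.322−19.864) × (22.615−19.864) + 201 = 99/5.458 × 2.751 + 201 ≈ 250.90 → 251.
SO₂: 449.37 lies in 439.71–538.29, so I_lo=151, I_hi=200, C_lo=439.71, C_hi=538.29.
(200−151)/(538.29−439.71) × (449.37−439.71) + 151 = 49/98.58 × 9.66 + 151 ≈ 155.80 → 156.
PM2.5: row 225.5–325.4 (AQI 301–500). (500−301)·(304.4−225.5)/(325.4−225.5) + 301 = 199·78.9/99.9 + 301 ≈ 458.17 → 458.
Sub-indices: PM10→287, O₃→166, CO→251, SO₂→156, PM2.5→458. Overall AQI = max = 458; dominant pollutant is PM2.5.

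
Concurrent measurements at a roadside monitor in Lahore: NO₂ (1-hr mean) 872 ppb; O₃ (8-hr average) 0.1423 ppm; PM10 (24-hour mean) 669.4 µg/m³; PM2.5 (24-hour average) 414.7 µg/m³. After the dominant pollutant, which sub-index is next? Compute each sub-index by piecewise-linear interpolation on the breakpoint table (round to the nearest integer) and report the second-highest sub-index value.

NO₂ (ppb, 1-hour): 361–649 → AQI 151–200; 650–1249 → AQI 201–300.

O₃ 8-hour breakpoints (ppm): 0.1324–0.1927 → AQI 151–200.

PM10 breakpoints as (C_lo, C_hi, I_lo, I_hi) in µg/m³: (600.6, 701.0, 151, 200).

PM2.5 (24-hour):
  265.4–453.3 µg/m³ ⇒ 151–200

190

NO₂: 872 lies in 650–1249, so I_lo=201, I_hi=300, C_lo=650, C_hi=1249.
(300−201)/(1249−650) × (872−650) + 201 = 99/599 × 222 + 201 ≈ 237.69 → 238.
O₃: 0.1423 lies in 0.1324–0.1927, so I_lo=151, I_hi=200, C_lo=0.1324, C_hi=0.1927.
(200−151)/(0.1927−0.1324) × (0.1423−0.1324) + 151 = 49/0.0603 × 0.0099 + 151 ≈ 159.04 → 159.
PM10: 669.4 ∈ [600.6, 701.0] ↔ index [151, 200].
151 + (669.4−600.6)·(200−151)/(701.0−600.6) = 151 + 68.8·49/100.4 ≈ 184.58, so AQI = 185.
PM2.5: row 265.4–453.3 (AQI 151–200). (200−151)·(414.7−265.4)/(453.3−265.4) + 151 = 49·149.3/187.9 + 151 ≈ 189.93 → 190.
Sub-indices: NO₂→238, O₃→159, PM10→185, PM2.5→190. Ranked high→low: 238, 190, 185, 159. Second-highest sub-index = 190.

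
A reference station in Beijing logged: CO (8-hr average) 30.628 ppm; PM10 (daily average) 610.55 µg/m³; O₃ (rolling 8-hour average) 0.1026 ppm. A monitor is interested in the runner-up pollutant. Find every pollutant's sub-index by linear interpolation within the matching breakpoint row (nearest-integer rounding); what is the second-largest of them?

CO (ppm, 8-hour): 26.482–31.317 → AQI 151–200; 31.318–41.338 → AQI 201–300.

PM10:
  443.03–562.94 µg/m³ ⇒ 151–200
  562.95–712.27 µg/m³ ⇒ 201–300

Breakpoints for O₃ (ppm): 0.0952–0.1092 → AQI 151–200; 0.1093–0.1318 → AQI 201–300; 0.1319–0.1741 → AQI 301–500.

193

CO 30.628: bracket 26.482–31.317 → index 151–200; slope 49/4.835, offset 4.146.
AQI = 151 + 49/4.835·4.146 ≈ 193.02 ⇒ 193.
PM10 610.55: bracket 562.95–712.27 → index 201–300; slope 99/149.32, offset 47.60.
AQI = 201 + 99/149.32·47.60 ≈ 232.56 ⇒ 233.
O₃: 0.1026 lies in 0.0952–0.1092, so I_lo=151, I_hi=200, C_lo=0.0952, C_hi=0.1092.
(200−151)/(0.1092−0.0952) × (0.1026−0.0952) + 151 = 49/0.0140 × 0.0074 + 151 ≈ 176.90 → 177.
Sub-indices: CO→193, PM10→233, O₃→177. Ranked high→low: 233, 193, 177. Second-highest sub-index = 193.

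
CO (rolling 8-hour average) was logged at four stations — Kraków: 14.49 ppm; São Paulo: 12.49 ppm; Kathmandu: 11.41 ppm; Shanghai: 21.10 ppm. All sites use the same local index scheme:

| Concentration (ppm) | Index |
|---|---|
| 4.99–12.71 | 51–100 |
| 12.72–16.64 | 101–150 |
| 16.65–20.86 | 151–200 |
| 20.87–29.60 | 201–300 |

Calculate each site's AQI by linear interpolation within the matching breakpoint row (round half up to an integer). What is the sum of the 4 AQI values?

518

Kraków: row 12.72–16.64 (AQI 101–150). (150−101)·(14.49−12.72)/(16.64−12.72) + 101 = 49·1.77/3.92 + 101 ≈ 123.13 → 123.
São Paulo: 12.49 ∈ [4.99, 12.71] ↔ index [51, 100].
51 + (12.49−4.99)·(100−51)/(12.71−4.99) = 51 + 7.50·49/7.72 ≈ 98.60, so AQI = 99.
Kathmandu: 11.41 lies in 4.99–12.71, so I_lo=51, I_hi=100, C_lo=4.99, C_hi=12.71.
(100−51)/(12.71−4.99) × (11.41−4.99) + 51 = 49/7.72 × 6.42 + 51 ≈ 91.75 → 92.
Shanghai: 21.10 lies in 20.87–29.60, so I_lo=201, I_hi=300, C_lo=20.87, C_hi=29.60.
(300−201)/(29.60−20.87) × (21.10−20.87) + 201 = 99/8.73 × 0.23 + 201 ≈ 203.61 → 204.
AQIs: Kraków=123, São Paulo=99, Kathmandu=92, Shanghai=204. Sum = 123 + 99 + 92 + 204 = 518.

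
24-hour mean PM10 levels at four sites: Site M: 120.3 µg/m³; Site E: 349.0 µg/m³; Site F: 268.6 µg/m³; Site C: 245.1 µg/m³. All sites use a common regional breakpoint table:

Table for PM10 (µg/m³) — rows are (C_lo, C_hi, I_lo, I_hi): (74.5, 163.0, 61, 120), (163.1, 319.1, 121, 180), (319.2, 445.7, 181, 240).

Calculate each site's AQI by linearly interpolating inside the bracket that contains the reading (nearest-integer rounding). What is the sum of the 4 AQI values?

600

Site M: row 74.5–163.0 (AQI 61–120). (120−61)·(120.3−74.5)/(163.0−74.5) + 61 = 59·45.8/88.5 + 61 ≈ 91.53 → 92.
Site E: 349.0 lies in 319.2–445.7, so I_lo=181, I_hi=240, C_lo=319.2, C_hi=445.7.
(240−181)/(445.7−319.2) × (349.0−319.2) + 181 = 59/126.5 × 29.8 + 181 ≈ 194.90 → 195.
Site F 268.6: bracket 163.1–319.1 → index 121–180; slope 59/156.0, offset 105.5.
AQI = 121 + 59/156.0·105.5 ≈ 160.90 ⇒ 161.
Site C: 245.1 lies in 163.1–319.1, so I_lo=121, I_hi=180, C_lo=163.1, C_hi=319.1.
(180−121)/(319.1−163.1) × (245.1−163.1) + 121 = 59/156.0 × 82.0 + 121 ≈ 152.01 → 152.
AQIs: Site M=92, Site E=195, Site F=161, Site C=152. Sum = 92 + 195 + 161 + 152 = 600.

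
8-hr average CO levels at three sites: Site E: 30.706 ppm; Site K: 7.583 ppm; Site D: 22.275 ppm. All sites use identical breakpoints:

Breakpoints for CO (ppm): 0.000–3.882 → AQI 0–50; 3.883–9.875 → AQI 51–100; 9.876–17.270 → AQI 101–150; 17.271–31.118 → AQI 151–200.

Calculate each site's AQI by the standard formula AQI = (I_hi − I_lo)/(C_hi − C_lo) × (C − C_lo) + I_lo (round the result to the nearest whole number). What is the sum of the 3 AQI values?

Site E 30.706: bracket 17.271–31.118 → index 151–200; slope 49/13.847, offset 13.435.
AQI = 151 + 49/13.847·13.435 ≈ 198.54 ⇒ 199.
Site K: 7.583 ∈ [3.883, 9.875] ↔ index [51, 100].
51 + (7.583−3.883)·(100−51)/(9.875−3.883) = 51 + 3.700·49/5.992 ≈ 81.26, so AQI = 81.
Site D 22.275: bracket 17.271–31.118 → index 151–200; slope 49/13.847, offset 5.004.
AQI = 151 + 49/13.847·5.004 ≈ 168.71 ⇒ 169.
AQIs: Site E=199, Site K=81, Site D=169. Sum = 199 + 81 + 169 = 449.

449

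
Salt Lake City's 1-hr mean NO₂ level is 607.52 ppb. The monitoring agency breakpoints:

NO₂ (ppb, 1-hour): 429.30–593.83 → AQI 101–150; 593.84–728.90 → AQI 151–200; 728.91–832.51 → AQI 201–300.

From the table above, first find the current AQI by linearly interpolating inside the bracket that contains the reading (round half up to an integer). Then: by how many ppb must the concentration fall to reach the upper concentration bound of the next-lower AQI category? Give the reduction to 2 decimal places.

13.69

NO₂: 607.52 lies in 593.84–728.90, so I_lo=151, I_hi=200, C_lo=593.84, C_hi=728.90.
(200−151)/(728.90−593.84) × (607.52−593.84) + 151 = 49/135.06 × 13.68 + 151 ≈ 155.96 → 156.
Current AQI 156 is in the Unhealthy range (151–200). The next-lower category tops out at AQI 150, whose upper concentration bound is 593.83 ppb.
Reduction needed = 607.52 − 593.83 = 13.69 ppb.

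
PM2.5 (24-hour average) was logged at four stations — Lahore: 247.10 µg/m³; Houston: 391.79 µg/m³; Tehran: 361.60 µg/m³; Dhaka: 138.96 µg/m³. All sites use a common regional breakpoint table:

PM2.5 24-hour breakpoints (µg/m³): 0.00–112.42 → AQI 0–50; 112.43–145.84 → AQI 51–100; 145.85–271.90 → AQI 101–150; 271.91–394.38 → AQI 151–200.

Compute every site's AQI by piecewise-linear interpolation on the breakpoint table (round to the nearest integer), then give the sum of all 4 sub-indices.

Lahore: 247.10 ∈ [145.85, 271.90] ↔ index [101, 150].
101 + (247.10−145.85)·(150−101)/(271.90−145.85) = 101 + 101.25·49/126.05 ≈ 140.36, so AQI = 140.
Houston: 391.79 lies in 271.91–394.38, so I_lo=151, I_hi=200, C_lo=271.91, C_hi=394.38.
(200−151)/(394.38−271.91) × (391.79−271.91) + 151 = 49/122.47 × 119.88 + 151 ≈ 198.96 → 199.
Tehran: 361.60 ∈ [271.91, 394.38] ↔ index [151, 200].
151 + (361.60−271.91)·(200−151)/(394.38−271.91) = 151 + 89.69·49/122.47 ≈ 186.88, so AQI = 187.
Dhaka 138.96: bracket 112.43–145.84 → index 51–100; slope 49/33.41, offset 26.53.
AQI = 51 + 49/33.41·26.53 ≈ 89.91 ⇒ 90.
AQIs: Lahore=140, Houston=199, Tehran=187, Dhaka=90. Sum = 140 + 199 + 187 + 90 = 616.

616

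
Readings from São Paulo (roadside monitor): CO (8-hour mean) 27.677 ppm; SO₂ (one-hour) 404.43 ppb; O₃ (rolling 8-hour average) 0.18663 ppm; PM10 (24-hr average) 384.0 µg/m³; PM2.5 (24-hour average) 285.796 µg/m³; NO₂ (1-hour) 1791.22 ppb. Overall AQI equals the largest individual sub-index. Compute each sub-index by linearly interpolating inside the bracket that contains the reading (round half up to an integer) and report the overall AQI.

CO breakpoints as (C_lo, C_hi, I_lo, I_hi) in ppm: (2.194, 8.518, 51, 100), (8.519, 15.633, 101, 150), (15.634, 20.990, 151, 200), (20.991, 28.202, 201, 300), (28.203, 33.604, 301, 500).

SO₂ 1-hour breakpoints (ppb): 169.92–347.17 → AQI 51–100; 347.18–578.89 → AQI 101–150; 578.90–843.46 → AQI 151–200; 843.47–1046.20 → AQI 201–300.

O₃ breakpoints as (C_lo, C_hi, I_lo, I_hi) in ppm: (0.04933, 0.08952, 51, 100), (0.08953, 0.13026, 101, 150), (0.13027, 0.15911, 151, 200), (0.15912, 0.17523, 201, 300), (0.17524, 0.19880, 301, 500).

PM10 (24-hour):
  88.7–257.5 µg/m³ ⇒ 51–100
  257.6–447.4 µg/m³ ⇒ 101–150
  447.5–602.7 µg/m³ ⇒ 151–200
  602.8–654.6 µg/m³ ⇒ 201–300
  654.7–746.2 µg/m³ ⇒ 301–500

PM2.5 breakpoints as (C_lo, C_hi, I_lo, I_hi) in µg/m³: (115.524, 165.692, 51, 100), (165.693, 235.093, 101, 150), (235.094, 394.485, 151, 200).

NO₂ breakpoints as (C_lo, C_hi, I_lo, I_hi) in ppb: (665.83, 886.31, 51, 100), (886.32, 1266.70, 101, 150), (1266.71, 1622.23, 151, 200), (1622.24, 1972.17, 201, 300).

CO: 27.677 lies in 20.991–28.202, so I_lo=201, I_hi=300, C_lo=20.991, C_hi=28.202.
(300−201)/(28.202−20.991) × (27.677−20.991) + 201 = 99/7.211 × 6.686 + 201 ≈ 292.79 → 293.
SO₂: 404.43 lies in 347.18–578.89, so I_lo=101, I_hi=150, C_lo=347.18, C_hi=578.89.
(150−101)/(578.89−347.18) × (404.43−347.18) + 101 = 49/231.71 × 57.25 + 101 ≈ 113.11 → 113.
O₃: 0.18663 ∈ [0.17524, 0.19880] ↔ index [301, 500].
301 + (0.18663−0.17524)·(500−301)/(0.19880−0.17524) = 301 + 0.01139·199/0.02356 ≈ 397.21, so AQI = 397.
PM10: 384.0 lies in 257.6–447.4, so I_lo=101, I_hi=150, C_lo=257.6, C_hi=447.4.
(150−101)/(447.4−257.6) × (384.0−257.6) + 101 = 49/189.8 × 126.4 + 101 ≈ 133.63 → 134.
PM2.5: 285.796 ∈ [235.094, 394.485] ↔ index [151, 200].
151 + (285.796−235.094)·(200−151)/(394.485−235.094) = 151 + 50.702·49/159.391 ≈ 166.59, so AQI = 167.
NO₂: 1791.22 lies in 1622.24–1972.17, so I_lo=201, I_hi=300, C_lo=1622.24, C_hi=1972.17.
(300−201)/(1972.17−1622.24) × (1791.22−1622.24) + 201 = 99/349.93 × 168.98 + 201 ≈ 248.81 → 249.
Sub-indices: CO→293, SO₂→113, O₃→397, PM10→134, PM2.5→167, NO₂→249. Overall AQI = max = 397; dominant pollutant is O₃.
AQI 397: Hazardous.

397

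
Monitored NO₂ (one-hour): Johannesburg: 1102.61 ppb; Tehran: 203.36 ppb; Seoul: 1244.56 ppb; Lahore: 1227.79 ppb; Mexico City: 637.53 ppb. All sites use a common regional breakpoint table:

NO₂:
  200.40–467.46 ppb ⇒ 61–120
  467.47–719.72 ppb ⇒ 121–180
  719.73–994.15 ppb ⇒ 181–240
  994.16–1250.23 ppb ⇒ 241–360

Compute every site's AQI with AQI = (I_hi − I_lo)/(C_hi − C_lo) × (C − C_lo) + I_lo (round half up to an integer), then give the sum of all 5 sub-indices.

Johannesburg 1102.61: bracket 994.16–1250.23 → index 241–360; slope 119/256.07, offset 108.45.
AQI = 241 + 119/256.07·108.45 ≈ 291.40 ⇒ 291.
Tehran 203.36: bracket 200.40–467.46 → index 61–120; slope 59/267.06, offset 2.96.
AQI = 61 + 59/267.06·2.96 ≈ 61.65 ⇒ 62.
Seoul: 1244.56 lies in 994.16–1250.23, so I_lo=241, I_hi=360, C_lo=994.16, C_hi=1250.23.
(360−241)/(1250.23−994.16) × (1244.56−994.16) + 241 = 119/256.07 × 250.40 + 241 ≈ 357.37 → 357.
Lahore: 1227.79 lies in 994.16–1250.23, so I_lo=241, I_hi=360, C_lo=994.16, C_hi=1250.23.
(360−241)/(1250.23−994.16) × (1227.79−994.16) + 241 = 119/256.07 × 233.63 + 241 ≈ 349.57 → 350.
Mexico City: 637.53 ∈ [467.47, 719.72] ↔ index [121, 180].
121 + (637.53−467.47)·(180−121)/(719.72−467.47) = 121 + 170.06·59/252.25 ≈ 160.78, so AQI = 161.
AQIs: Johannesburg=291, Tehran=62, Seoul=357, Lahore=350, Mexico City=161. Sum = 291 + 62 + 357 + 350 + 161 = 1221.

1221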